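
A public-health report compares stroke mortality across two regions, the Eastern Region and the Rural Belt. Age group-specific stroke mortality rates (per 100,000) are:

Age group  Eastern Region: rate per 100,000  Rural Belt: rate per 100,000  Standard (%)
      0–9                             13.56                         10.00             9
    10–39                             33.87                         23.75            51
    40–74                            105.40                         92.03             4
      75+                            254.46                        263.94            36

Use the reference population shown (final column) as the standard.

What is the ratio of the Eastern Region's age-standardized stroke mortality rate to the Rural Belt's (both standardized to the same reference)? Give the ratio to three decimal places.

Standard weights: 0.09, 0.51, 0.04, 0.36.
The Eastern Region: 0.0900×13.56 + 0.5100×33.87 + 0.0400×105.40 + 0.3600×254.46 = 114.3157 per 100,000.
The Rural Belt: 0.0900×10.00 + 0.5100×23.75 + 0.0400×92.03 + 0.3600×263.94 = 111.7121 per 100,000.
Ratio = 114.3157 ÷ 111.7121 = 1.02331.

1.023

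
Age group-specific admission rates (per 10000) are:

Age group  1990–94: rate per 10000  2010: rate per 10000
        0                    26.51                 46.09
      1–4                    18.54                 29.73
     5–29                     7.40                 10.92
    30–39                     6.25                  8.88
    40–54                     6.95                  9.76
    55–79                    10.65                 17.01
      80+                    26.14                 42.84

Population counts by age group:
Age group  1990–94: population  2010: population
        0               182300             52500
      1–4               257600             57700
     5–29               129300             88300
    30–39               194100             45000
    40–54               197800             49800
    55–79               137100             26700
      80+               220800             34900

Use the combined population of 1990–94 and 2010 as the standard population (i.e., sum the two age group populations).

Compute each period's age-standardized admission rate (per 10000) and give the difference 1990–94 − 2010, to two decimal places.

Combined standard total = 1673900; weights = 0.1403, 0.1884, 0.1300, 0.1428, 0.1479, 0.0979, 0.1528.
1990–94: 0.1403×26.51 + 0.1884×18.54 + 0.1300×7.40 + 0.1428×6.25 + 0.1479×6.95 + 0.0979×10.65 + 0.1528×26.14 = 15.1288 per 10000.
2010: 0.1403×46.09 + 0.1884×29.73 + 0.1300×10.92 + 0.1428×8.88 + 0.1479×9.76 + 0.0979×17.01 + 0.1528×42.84 = 24.4054 per 10000.
Difference = 15.1288 − 24.4054 = -9.2766.

-9.28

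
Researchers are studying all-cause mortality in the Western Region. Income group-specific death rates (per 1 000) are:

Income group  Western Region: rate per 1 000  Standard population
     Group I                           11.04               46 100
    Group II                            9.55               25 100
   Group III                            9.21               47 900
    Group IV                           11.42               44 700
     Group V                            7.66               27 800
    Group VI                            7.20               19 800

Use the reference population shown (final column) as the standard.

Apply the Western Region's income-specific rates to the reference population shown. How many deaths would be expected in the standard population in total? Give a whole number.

Expected deaths = Σ (standard pop × income-specific rate ÷ 1 000)
= 46 100×11.04/1 000 + 25 100×9.55/1 000 + 47 900×9.21/1 000 + 44 700×11.42/1 000 + 27 800×7.66/1 000 + 19 800×7.20/1 000
= 508.94 + 239.71 + 441.16 + 510.47 + 212.95 + 142.56 = 2055.79.

2056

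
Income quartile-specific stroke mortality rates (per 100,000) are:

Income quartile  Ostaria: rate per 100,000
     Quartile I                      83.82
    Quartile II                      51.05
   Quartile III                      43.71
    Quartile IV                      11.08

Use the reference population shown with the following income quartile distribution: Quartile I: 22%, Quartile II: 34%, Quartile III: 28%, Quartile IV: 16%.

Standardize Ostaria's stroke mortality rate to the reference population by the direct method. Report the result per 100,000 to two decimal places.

49.81

Standard weights: 0.22, 0.34, 0.28, 0.16.
Standardized rate: 0.2200×83.82 + 0.3400×51.05 + 0.2800×43.71 + 0.1600×11.08 = 49.8090 per 100,000.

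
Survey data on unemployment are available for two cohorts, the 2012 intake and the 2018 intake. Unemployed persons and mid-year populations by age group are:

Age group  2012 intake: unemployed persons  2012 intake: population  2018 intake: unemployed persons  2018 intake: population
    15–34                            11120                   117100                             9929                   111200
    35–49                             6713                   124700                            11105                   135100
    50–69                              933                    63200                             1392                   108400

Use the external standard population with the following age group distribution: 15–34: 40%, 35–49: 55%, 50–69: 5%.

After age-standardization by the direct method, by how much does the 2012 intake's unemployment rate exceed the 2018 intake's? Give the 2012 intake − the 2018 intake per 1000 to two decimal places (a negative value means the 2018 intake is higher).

Age-specific rates per 1000 for the 2012 intake: 94.962, 53.833, 14.763.
For the 2018 intake: 89.290, 82.198, 12.841.
Standard weights: 0.40, 0.55, 0.05.
The 2012 intake: 0.4000×94.962 + 0.5500×53.833 + 0.0500×14.763 = 68.3310 per 1000.
The 2018 intake: 0.4000×89.290 + 0.5500×82.198 + 0.0500×12.841 = 81.5670 per 1000.
Difference = 68.3310 − 81.5670 = -13.2360.

-13.24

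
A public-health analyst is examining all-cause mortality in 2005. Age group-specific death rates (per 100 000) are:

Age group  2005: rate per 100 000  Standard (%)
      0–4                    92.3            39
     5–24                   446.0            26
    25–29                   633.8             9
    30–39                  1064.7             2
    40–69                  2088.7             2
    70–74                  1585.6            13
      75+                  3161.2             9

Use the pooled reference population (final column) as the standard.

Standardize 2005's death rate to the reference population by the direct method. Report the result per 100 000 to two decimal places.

762.70

Standard weights: 0.39, 0.26, 0.09, 0.02, 0.02, 0.13, 0.09.
Standardized rate: 0.3900×92.3 + 0.2600×446.0 + 0.0900×633.8 + 0.0200×1064.7 + 0.0200×2088.7 + 0.1300×1585.6 + 0.0900×3161.2 = 762.7030 per 100 000.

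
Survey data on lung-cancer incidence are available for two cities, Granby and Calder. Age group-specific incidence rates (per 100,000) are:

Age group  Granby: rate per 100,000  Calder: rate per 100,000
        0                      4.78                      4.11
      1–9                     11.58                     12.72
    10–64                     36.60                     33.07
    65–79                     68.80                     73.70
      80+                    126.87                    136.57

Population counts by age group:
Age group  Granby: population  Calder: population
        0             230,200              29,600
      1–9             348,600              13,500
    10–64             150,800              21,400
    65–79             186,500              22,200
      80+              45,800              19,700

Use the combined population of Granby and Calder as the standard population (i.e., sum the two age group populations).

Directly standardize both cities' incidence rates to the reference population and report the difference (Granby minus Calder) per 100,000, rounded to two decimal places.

-1.21

Combined standard total = 1,068,300; weights = 0.2432, 0.3389, 0.1612, 0.1954, 0.0613.
Granby: 0.2432×4.78 + 0.3389×11.58 + 0.1612×36.60 + 0.1954×68.80 + 0.0613×126.87 = 32.2063 per 100,000.
Calder: 0.2432×4.11 + 0.3389×12.72 + 0.1612×33.07 + 0.1954×73.70 + 0.0613×136.57 = 33.4128 per 100,000.
Difference = 32.2063 − 33.4128 = -1.2064.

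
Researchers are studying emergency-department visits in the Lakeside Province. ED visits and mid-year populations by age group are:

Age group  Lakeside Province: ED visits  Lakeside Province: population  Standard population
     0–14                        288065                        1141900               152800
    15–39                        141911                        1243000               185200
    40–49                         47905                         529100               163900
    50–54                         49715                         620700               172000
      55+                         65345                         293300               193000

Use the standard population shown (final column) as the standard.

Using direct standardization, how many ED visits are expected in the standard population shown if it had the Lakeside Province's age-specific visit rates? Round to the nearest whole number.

131305

Age-specific rates per 1000 for the Lakeside Province: 252.268, 114.168, 90.541, 80.095, 222.792.
Expected ED visits = Σ (standard pop × age-specific rate ÷ 1000)
= 152800×252.268/1000 + 185200×114.168/1000 + 163900×90.541/1000 + 172000×80.095/1000 + 193000×222.792/1000
= 38546.57 + 21143.94 + 14839.59 + 13776.35 + 42998.93 = 131305.38.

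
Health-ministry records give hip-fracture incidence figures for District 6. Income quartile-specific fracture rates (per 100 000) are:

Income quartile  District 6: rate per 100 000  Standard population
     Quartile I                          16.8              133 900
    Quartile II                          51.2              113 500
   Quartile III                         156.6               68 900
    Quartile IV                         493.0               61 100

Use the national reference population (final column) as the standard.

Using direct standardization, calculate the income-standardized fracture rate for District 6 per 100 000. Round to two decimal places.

129.76

Standard total = 377 400; weights = 0.3548, 0.3007, 0.1826, 0.1619.
Standardized rate: 0.3548×16.8 + 0.3007×51.2 + 0.1826×156.6 + 0.1619×493.0 = 129.7635 per 100 000.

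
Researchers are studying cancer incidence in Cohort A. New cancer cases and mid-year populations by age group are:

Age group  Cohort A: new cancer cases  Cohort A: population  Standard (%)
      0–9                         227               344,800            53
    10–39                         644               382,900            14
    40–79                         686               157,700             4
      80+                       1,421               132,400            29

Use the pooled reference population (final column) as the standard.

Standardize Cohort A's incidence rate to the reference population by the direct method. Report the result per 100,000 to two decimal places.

Age-specific rates per 100,000 for Cohort A: 65.84, 168.19, 435.00, 1073.26.
Standard weights: 0.53, 0.14, 0.04, 0.29.
Standardized rate: 0.5300×65.84 + 0.1400×168.19 + 0.0400×435.00 + 0.2900×1073.26 = 387.0857 per 100,000.

387.09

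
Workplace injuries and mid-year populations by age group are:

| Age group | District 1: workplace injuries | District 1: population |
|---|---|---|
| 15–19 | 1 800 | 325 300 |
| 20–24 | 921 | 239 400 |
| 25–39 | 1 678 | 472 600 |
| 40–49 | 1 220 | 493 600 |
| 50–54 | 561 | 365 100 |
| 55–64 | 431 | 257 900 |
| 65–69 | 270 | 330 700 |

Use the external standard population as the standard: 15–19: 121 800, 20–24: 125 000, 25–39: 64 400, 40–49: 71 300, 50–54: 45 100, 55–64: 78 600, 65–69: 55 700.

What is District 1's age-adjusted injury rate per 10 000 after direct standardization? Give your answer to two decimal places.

Age-specific rates per 10 000 for District 1: 55.33, 38.47, 35.51, 24.72, 15.37, 16.71, 8.16.
Standard total = 561 900; weights = 0.2168, 0.2225, 0.1146, 0.1269, 0.0803, 0.1399, 0.0991.
Standardized rate: 0.2168×55.33 + 0.2225×38.47 + 0.1146×35.51 + 0.1269×24.72 + 0.0803×15.37 + 0.1399×16.71 + 0.0991×8.16 = 32.1386 per 10 000.

32.14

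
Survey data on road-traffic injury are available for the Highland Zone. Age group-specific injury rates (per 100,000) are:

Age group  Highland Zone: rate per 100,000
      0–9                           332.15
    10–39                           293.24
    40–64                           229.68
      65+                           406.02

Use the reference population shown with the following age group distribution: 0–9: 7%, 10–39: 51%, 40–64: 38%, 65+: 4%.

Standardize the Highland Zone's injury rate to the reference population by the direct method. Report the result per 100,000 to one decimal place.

Standard weights: 0.07, 0.51, 0.38, 0.04.
Standardized rate: 0.0700×332.15 + 0.5100×293.24 + 0.3800×229.68 + 0.0400×406.02 = 276.3221 per 100,000.

276.3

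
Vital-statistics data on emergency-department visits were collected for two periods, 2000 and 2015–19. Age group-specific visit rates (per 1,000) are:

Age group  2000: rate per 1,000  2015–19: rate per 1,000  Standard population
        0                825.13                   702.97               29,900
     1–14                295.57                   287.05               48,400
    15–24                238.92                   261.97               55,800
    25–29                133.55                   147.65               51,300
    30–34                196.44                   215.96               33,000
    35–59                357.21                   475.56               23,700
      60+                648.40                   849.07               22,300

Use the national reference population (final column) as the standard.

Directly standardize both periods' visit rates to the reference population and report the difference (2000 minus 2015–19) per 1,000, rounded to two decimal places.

-22.20

Standard total = 264,400; weights = 0.1131, 0.1831, 0.2110, 0.1940, 0.1248, 0.0896, 0.0843.
2000: 0.1131×825.13 + 0.1831×295.57 + 0.2110×238.92 + 0.1940×133.55 + 0.1248×196.44 + 0.0896×357.21 + 0.0843×648.40 = 334.9756 per 1,000.
2015–19: 0.1131×702.97 + 0.1831×287.05 + 0.2110×261.97 + 0.1940×147.65 + 0.1248×215.96 + 0.0896×475.56 + 0.0843×849.07 = 357.1714 per 1,000.
Difference = 334.9756 − 357.1714 = -22.1958.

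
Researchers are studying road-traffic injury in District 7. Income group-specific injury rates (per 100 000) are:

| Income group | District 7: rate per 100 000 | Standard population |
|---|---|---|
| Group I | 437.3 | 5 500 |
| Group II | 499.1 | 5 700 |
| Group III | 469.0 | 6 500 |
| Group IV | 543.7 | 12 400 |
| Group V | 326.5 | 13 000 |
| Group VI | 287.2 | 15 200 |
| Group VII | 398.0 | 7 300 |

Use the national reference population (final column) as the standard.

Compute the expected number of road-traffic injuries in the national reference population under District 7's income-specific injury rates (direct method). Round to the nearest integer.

266

Expected road-traffic injuries = Σ (standard pop × income-specific rate ÷ 100 000)
= 5 500×437.3/100 000 + 5 700×499.1/100 000 + 6 500×469.0/100 000 + 12 400×543.7/100 000 + 13 000×326.5/100 000 + 15 200×287.2/100 000 + 7 300×398.0/100 000
= 24.05 + 28.45 + 30.48 + 67.42 + 42.45 + 43.65 + 29.05 = 265.56.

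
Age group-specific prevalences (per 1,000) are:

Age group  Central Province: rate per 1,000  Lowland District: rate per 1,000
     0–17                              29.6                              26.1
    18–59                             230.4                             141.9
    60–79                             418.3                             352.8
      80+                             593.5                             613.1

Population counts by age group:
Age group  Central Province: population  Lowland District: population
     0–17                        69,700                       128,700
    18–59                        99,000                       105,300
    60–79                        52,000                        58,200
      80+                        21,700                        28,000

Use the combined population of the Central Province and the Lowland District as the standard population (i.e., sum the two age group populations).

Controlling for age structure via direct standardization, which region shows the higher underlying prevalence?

Central Province

Combined standard total = 562,600; weights = 0.3526, 0.3631, 0.1959, 0.0883.
The Central Province: 0.3526×29.6 + 0.3631×230.4 + 0.1959×418.3 + 0.0883×593.5 = 228.4696 per 1,000.
The Lowland District: 0.3526×26.1 + 0.3631×141.9 + 0.1959×352.8 + 0.0883×613.1 = 183.9994 per 1,000.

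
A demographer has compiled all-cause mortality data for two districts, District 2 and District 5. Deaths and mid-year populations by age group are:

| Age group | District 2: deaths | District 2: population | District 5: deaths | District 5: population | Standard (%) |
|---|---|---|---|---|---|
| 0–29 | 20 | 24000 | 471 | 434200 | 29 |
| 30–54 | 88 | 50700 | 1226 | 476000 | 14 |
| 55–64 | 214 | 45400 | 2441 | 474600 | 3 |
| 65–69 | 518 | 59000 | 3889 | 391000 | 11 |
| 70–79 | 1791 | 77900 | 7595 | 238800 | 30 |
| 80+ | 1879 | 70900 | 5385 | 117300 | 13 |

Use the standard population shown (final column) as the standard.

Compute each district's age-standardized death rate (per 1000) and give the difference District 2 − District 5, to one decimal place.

Age-specific rates per 1000 for District 2: 0.833, 1.736, 4.714, 8.780, 22.991, 26.502.
For District 5: 1.085, 2.576, 5.143, 9.946, 31.805, 45.908.
Standard weights: 0.29, 0.14, 0.03, 0.11, 0.30, 0.13.
District 2: 0.2900×0.833 + 0.1400×1.736 + 0.0300×4.714 + 0.1100×8.780 + 0.3000×22.991 + 0.1300×26.502 = 11.9344 per 1000.
District 5: 0.2900×1.085 + 0.1400×2.576 + 0.0300×5.143 + 0.1100×9.946 + 0.3000×31.805 + 0.1300×45.908 = 17.4330 per 1000.
Difference = 11.9344 − 17.4330 = -5.4986.

-5.5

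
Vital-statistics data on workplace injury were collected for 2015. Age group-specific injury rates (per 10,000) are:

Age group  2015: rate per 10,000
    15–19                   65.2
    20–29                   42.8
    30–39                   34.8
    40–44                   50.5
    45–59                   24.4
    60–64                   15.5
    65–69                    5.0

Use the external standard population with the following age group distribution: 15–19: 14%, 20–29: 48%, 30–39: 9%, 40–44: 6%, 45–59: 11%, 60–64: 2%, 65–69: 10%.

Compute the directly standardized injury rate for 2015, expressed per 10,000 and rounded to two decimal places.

Standard weights: 0.14, 0.48, 0.09, 0.06, 0.11, 0.02, 0.10.
Standardized rate: 0.1400×65.2 + 0.4800×42.8 + 0.0900×34.8 + 0.0600×50.5 + 0.1100×24.4 + 0.0200×15.5 + 0.1000×5.0 = 39.3280 per 10,000.

39.33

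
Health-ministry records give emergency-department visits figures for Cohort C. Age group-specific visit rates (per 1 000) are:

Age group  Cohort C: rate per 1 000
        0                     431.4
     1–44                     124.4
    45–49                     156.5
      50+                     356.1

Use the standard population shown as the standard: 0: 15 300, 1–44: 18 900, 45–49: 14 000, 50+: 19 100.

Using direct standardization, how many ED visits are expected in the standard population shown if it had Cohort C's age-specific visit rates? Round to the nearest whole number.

Expected ED visits = Σ (standard pop × age-specific rate ÷ 1 000)
= 15 300×431.4/1 000 + 18 900×124.4/1 000 + 14 000×156.5/1 000 + 19 100×356.1/1 000
= 6600.42 + 2351.16 + 2191.00 + 6801.51 = 17944.09.

17944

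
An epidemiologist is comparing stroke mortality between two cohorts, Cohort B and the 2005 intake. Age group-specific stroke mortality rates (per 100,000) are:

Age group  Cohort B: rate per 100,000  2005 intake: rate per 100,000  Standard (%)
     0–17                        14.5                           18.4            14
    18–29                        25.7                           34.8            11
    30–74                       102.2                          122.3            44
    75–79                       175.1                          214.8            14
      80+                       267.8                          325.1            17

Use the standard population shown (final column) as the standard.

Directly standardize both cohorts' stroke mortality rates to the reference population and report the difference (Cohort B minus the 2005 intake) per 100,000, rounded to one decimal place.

Standard weights: 0.14, 0.11, 0.44, 0.14, 0.17.
Cohort B: 0.1400×14.5 + 0.1100×25.7 + 0.4400×102.2 + 0.1400×175.1 + 0.1700×267.8 = 119.8650 per 100,000.
The 2005 intake: 0.1400×18.4 + 0.1100×34.8 + 0.4400×122.3 + 0.1400×214.8 + 0.1700×325.1 = 145.5550 per 100,000.
Difference = 119.8650 − 145.5550 = -25.6900.

-25.7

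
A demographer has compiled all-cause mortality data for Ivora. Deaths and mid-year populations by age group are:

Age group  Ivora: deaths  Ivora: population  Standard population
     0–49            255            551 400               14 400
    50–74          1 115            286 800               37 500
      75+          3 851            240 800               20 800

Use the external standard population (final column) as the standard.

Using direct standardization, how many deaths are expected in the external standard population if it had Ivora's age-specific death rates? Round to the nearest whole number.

Age-specific rates per 100 000 for Ivora: 46.25, 388.77, 1599.25.
Expected deaths = Σ (standard pop × age-specific rate ÷ 100 000)
= 14 400×46.25/100 000 + 37 500×388.77/100 000 + 20 800×1599.25/100 000
= 6.66 + 145.79 + 332.64 = 485.09.

485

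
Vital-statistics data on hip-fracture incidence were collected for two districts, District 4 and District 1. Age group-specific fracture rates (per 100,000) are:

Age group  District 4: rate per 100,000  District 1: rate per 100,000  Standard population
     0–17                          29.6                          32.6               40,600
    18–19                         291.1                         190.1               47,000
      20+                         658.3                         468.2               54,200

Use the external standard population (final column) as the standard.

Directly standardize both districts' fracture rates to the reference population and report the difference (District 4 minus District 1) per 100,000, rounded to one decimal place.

Standard total = 141,800; weights = 0.2863, 0.3315, 0.3822.
District 4: 0.2863×29.6 + 0.3315×291.1 + 0.3822×658.3 = 356.5819 per 100,000.
District 1: 0.2863×32.6 + 0.3315×190.1 + 0.3822×468.2 = 251.3025 per 100,000.
Difference = 356.5819 − 251.3025 = 105.2794.

105.3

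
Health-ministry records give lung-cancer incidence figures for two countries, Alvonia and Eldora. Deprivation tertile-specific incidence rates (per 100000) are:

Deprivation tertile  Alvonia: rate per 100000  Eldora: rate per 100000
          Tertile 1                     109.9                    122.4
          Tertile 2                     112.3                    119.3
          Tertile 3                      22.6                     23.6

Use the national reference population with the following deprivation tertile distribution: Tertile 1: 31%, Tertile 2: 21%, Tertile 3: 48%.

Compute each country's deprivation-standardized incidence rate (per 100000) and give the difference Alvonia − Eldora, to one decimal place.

-5.8

Standard weights: 0.31, 0.21, 0.48.
Alvonia: 0.3100×109.9 + 0.2100×112.3 + 0.4800×22.6 = 68.5000 per 100000.
Eldora: 0.3100×122.4 + 0.2100×119.3 + 0.4800×23.6 = 74.3250 per 100000.
Difference = 68.5000 − 74.3250 = -5.8250.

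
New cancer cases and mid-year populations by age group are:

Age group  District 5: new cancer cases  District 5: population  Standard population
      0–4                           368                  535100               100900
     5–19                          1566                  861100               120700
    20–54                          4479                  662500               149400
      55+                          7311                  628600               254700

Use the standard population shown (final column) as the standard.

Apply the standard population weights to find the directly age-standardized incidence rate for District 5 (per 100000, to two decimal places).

681.04

Age-specific rates per 100000 for District 5: 68.77, 181.86, 676.08, 1163.06.
Standard total = 625700; weights = 0.1613, 0.1929, 0.2388, 0.4071.
Standardized rate: 0.1613×68.77 + 0.1929×181.86 + 0.2388×676.08 + 0.4071×1163.06 = 681.0403 per 100000.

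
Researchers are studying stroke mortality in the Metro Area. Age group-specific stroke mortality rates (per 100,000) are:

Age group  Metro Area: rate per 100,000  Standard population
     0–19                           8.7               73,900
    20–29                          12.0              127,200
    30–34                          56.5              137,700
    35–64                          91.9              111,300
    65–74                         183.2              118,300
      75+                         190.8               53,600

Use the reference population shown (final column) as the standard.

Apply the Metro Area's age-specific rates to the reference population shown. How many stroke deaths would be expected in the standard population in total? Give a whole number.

521

Expected stroke deaths = Σ (standard pop × age-specific rate ÷ 100,000)
= 73,900×8.7/100,000 + 127,200×12.0/100,000 + 137,700×56.5/100,000 + 111,300×91.9/100,000 + 118,300×183.2/100,000 + 53,600×190.8/100,000
= 6.43 + 15.26 + 77.80 + 102.28 + 216.73 + 102.27 = 520.77.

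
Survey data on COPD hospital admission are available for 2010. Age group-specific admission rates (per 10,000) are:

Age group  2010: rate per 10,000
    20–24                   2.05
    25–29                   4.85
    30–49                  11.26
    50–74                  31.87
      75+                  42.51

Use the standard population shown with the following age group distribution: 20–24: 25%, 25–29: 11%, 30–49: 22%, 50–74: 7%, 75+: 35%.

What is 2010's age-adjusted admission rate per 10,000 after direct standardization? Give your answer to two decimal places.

20.63

Standard weights: 0.25, 0.11, 0.22, 0.07, 0.35.
Standardized rate: 0.2500×2.05 + 0.1100×4.85 + 0.2200×11.26 + 0.0700×31.87 + 0.3500×42.51 = 20.6326 per 10,000.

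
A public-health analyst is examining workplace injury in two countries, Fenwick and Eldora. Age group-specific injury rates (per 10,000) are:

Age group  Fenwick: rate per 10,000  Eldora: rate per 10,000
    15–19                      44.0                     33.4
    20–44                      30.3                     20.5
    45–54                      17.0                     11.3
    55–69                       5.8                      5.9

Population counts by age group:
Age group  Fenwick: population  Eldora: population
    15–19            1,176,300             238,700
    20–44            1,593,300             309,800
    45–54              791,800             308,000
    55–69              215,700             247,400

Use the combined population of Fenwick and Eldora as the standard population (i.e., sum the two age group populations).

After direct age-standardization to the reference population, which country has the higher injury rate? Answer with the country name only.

Fenwick

Combined standard total = 4,881,000; weights = 0.2899, 0.3899, 0.2253, 0.0949.
Fenwick: 0.2899×44.0 + 0.3899×30.3 + 0.2253×17.0 + 0.0949×5.8 = 28.9503 per 10,000.
Eldora: 0.2899×33.4 + 0.3899×20.5 + 0.2253×11.3 + 0.0949×5.9 = 20.7815 per 10,000.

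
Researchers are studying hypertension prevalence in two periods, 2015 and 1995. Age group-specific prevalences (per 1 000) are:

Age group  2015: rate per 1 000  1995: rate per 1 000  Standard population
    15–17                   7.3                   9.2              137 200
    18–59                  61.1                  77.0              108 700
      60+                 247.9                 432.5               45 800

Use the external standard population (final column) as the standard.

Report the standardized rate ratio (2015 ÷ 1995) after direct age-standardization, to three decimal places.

Standard total = 291 700; weights = 0.4703, 0.3726, 0.1570.
2015: 0.4703×7.3 + 0.3726×61.1 + 0.1570×247.9 = 65.1250 per 1 000.
1995: 0.4703×9.2 + 0.3726×77.0 + 0.1570×432.5 = 100.9278 per 1 000.
Ratio = 65.1250 ÷ 100.9278 = 0.64526.

0.645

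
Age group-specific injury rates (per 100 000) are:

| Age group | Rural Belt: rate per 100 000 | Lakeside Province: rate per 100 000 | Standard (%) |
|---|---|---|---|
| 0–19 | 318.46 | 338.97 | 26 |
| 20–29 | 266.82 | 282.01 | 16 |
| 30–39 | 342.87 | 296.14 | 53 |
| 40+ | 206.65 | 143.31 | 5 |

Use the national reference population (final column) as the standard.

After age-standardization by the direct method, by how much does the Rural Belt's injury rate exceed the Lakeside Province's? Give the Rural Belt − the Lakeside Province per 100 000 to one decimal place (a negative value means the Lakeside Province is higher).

20.2

Standard weights: 0.26, 0.16, 0.53, 0.05.
The Rural Belt: 0.2600×318.46 + 0.1600×266.82 + 0.5300×342.87 + 0.0500×206.65 = 317.5444 per 100 000.
The Lakeside Province: 0.2600×338.97 + 0.1600×282.01 + 0.5300×296.14 + 0.0500×143.31 = 297.3735 per 100 000.
Difference = 317.5444 − 297.3735 = 20.1709.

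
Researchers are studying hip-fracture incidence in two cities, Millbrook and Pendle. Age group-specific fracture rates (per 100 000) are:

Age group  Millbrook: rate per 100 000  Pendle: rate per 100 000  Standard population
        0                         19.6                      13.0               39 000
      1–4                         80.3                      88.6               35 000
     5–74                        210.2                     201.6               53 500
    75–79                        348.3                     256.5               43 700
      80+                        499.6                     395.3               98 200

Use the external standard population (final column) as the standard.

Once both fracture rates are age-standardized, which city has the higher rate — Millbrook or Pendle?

Standard total = 269 400; weights = 0.1448, 0.1299, 0.1986, 0.1622, 0.3645.
Millbrook: 0.1448×19.6 + 0.1299×80.3 + 0.1986×210.2 + 0.1622×348.3 + 0.3645×499.6 = 293.6230 per 100 000.
Pendle: 0.1448×13.0 + 0.1299×88.6 + 0.1986×201.6 + 0.1622×256.5 + 0.3645×395.3 = 239.1281 per 100 000.

Millbrook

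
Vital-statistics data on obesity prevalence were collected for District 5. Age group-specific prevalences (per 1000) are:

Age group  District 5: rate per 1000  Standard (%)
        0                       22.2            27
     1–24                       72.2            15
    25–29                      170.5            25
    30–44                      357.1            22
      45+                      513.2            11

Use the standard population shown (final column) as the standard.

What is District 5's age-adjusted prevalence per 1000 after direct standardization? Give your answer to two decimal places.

Standard weights: 0.27, 0.15, 0.25, 0.22, 0.11.
Standardized rate: 0.2700×22.2 + 0.1500×72.2 + 0.2500×170.5 + 0.2200×357.1 + 0.1100×513.2 = 194.4630 per 1000.

194.46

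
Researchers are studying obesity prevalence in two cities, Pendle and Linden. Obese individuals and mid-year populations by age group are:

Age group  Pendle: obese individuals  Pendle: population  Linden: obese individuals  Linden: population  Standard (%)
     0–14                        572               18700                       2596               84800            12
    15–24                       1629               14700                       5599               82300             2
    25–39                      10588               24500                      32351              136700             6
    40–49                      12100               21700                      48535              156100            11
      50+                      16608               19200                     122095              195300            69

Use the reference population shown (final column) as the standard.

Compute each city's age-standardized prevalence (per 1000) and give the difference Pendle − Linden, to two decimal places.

Age-specific rates per 1000 for Pendle: 30.588, 110.816, 432.163, 557.604, 865.000.
For Linden: 30.613, 68.032, 236.657, 310.922, 625.166.
Standard weights: 0.12, 0.02, 0.06, 0.11, 0.69.
Pendle: 0.1200×30.588 + 0.0200×110.816 + 0.0600×432.163 + 0.1100×557.604 + 0.6900×865.000 = 690.0031 per 1000.
Linden: 0.1200×30.613 + 0.0200×68.032 + 0.0600×236.657 + 0.1100×310.922 + 0.6900×625.166 = 484.7999 per 1000.
Difference = 690.0031 − 484.7999 = 205.2032.

205.20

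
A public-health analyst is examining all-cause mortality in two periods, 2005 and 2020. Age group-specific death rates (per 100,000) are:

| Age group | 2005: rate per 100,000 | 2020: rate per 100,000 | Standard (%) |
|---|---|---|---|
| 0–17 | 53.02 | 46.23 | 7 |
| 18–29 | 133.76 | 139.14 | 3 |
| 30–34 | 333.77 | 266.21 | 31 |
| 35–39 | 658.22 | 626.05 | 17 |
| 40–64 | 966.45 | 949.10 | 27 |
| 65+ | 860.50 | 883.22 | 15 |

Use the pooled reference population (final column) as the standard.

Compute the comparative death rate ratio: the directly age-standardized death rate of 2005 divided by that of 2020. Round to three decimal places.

1.048

Standard weights: 0.07, 0.03, 0.31, 0.17, 0.27, 0.15.
2005: 0.0700×53.02 + 0.0300×133.76 + 0.3100×333.77 + 0.1700×658.22 + 0.2700×966.45 + 0.1500×860.50 = 613.1068 per 100,000.
2020: 0.0700×46.23 + 0.0300×139.14 + 0.3100×266.21 + 0.1700×626.05 + 0.2700×949.10 + 0.1500×883.22 = 585.1039 per 100,000.
Ratio = 613.1068 ÷ 585.1039 = 1.04786.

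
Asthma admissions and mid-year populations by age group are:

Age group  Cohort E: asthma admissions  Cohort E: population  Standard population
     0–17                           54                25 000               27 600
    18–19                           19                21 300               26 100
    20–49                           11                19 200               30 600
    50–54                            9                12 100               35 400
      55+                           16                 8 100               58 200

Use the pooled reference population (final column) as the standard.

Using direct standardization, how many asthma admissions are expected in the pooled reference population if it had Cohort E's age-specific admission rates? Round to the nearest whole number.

242

Age-specific rates per 10 000 for Cohort E: 21.60, 8.92, 5.73, 7.44, 19.75.
Expected asthma admissions = Σ (standard pop × age-specific rate ÷ 10 000)
= 27 600×21.60/10 000 + 26 100×8.92/10 000 + 30 600×5.73/10 000 + 35 400×7.44/10 000 + 58 200×19.75/10 000
= 59.62 + 23.28 + 17.53 + 26.33 + 114.96 = 241.72.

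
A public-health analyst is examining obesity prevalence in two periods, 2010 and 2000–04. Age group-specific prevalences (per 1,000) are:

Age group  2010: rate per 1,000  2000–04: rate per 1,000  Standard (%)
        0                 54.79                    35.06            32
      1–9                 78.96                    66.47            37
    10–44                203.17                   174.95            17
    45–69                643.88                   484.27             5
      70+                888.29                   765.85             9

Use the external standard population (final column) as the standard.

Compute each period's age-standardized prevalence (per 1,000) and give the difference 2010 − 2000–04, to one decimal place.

Standard weights: 0.32, 0.37, 0.17, 0.05, 0.09.
2010: 0.3200×54.79 + 0.3700×78.96 + 0.1700×203.17 + 0.0500×643.88 + 0.0900×888.29 = 193.4270 per 1,000.
2000–04: 0.3200×35.06 + 0.3700×66.47 + 0.1700×174.95 + 0.0500×484.27 + 0.0900×765.85 = 158.6946 per 1,000.
Difference = 193.4270 − 158.6946 = 34.7324.

34.7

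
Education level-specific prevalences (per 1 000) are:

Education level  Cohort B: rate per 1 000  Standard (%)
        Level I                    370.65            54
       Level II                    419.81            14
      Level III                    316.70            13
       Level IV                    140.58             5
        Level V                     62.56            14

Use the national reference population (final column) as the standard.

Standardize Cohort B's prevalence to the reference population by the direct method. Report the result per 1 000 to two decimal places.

315.88

Standard weights: 0.54, 0.14, 0.13, 0.05, 0.14.
Standardized rate: 0.5400×370.65 + 0.1400×419.81 + 0.1300×316.70 + 0.0500×140.58 + 0.1400×62.56 = 315.8828 per 1 000.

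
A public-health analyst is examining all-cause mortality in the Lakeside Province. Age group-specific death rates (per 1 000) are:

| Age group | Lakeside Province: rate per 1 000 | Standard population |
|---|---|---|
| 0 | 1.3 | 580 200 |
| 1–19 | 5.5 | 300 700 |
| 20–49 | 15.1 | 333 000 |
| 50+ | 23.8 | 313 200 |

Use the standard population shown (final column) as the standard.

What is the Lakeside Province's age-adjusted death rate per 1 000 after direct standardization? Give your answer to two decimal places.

Standard total = 1 527 100; weights = 0.3799, 0.1969, 0.2181, 0.2051.
Standardized rate: 0.3799×1.3 + 0.1969×5.5 + 0.2181×15.1 + 0.2051×23.8 = 9.7509 per 1 000.

9.75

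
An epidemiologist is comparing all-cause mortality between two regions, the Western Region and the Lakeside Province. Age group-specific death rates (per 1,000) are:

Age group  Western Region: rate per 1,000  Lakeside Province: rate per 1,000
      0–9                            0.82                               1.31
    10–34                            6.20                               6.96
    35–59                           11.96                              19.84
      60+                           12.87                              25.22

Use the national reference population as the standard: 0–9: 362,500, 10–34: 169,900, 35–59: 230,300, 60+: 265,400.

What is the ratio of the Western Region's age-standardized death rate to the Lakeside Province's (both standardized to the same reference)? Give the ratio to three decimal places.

0.582

Standard total = 1,028,100; weights = 0.3526, 0.1653, 0.2240, 0.2581.
The Western Region: 0.3526×0.82 + 0.1653×6.20 + 0.2240×11.96 + 0.2581×12.87 = 7.3152 per 1,000.
The Lakeside Province: 0.3526×1.31 + 0.1653×6.96 + 0.2240×19.84 + 0.2581×25.22 = 12.5668 per 1,000.
Ratio = 7.3152 ÷ 12.5668 = 0.58210.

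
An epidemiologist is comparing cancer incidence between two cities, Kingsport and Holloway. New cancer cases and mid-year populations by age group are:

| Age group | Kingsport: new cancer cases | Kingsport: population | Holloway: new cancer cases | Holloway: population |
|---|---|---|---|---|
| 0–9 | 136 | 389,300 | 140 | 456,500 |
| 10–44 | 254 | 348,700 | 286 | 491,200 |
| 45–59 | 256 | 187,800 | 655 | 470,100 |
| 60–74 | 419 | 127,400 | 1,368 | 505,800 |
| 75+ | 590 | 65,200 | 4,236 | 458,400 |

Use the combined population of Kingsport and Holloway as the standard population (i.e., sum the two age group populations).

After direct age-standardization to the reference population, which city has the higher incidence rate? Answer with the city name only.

Age-specific rates per 100,000 for Kingsport: 34.93, 72.84, 136.32, 328.89, 904.91.
For Holloway: 30.67, 58.22, 139.33, 270.46, 924.08.
Combined standard total = 3,500,400; weights = 0.2416, 0.2399, 0.1879, 0.1809, 0.1496.
Kingsport: 0.2416×34.93 + 0.2399×72.84 + 0.1879×136.32 + 0.1809×328.89 + 0.1496×904.91 = 246.3917 per 100,000.
Holloway: 0.2416×30.67 + 0.2399×58.22 + 0.1879×139.33 + 0.1809×270.46 + 0.1496×924.08 = 234.7206 per 100,000.
The crude rates (147.98 vs 280.65) would put Holloway higher, but that reflects its age composition; once standardized to a common age structure, Kingsport has the higher underlying rate.

Kingsport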